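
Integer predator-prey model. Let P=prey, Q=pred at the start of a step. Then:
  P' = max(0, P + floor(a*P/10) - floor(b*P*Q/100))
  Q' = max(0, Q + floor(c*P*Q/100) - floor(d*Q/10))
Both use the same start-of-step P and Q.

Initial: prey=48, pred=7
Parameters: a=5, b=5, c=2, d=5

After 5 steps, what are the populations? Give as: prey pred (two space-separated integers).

Answer: 0 23

Derivation:
Step 1: prey: 48+24-16=56; pred: 7+6-3=10
Step 2: prey: 56+28-28=56; pred: 10+11-5=16
Step 3: prey: 56+28-44=40; pred: 16+17-8=25
Step 4: prey: 40+20-50=10; pred: 25+20-12=33
Step 5: prey: 10+5-16=0; pred: 33+6-16=23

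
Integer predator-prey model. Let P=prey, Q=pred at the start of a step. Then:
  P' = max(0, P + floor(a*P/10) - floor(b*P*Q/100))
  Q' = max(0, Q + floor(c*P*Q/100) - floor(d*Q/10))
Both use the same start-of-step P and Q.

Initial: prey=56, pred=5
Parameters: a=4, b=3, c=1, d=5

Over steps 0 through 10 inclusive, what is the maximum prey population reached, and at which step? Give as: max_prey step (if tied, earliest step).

Answer: 131 5

Derivation:
Step 1: prey: 56+22-8=70; pred: 5+2-2=5
Step 2: prey: 70+28-10=88; pred: 5+3-2=6
Step 3: prey: 88+35-15=108; pred: 6+5-3=8
Step 4: prey: 108+43-25=126; pred: 8+8-4=12
Step 5: prey: 126+50-45=131; pred: 12+15-6=21
Step 6: prey: 131+52-82=101; pred: 21+27-10=38
Step 7: prey: 101+40-115=26; pred: 38+38-19=57
Step 8: prey: 26+10-44=0; pred: 57+14-28=43
Step 9: prey: 0+0-0=0; pred: 43+0-21=22
Step 10: prey: 0+0-0=0; pred: 22+0-11=11
Max prey = 131 at step 5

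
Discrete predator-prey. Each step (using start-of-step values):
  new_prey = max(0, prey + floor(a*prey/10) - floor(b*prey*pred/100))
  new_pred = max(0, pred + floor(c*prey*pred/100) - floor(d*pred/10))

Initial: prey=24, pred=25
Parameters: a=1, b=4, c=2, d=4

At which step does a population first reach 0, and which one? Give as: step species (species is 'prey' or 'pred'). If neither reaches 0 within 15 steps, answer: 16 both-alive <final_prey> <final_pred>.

Answer: 2 prey

Derivation:
Step 1: prey: 24+2-24=2; pred: 25+12-10=27
Step 2: prey: 2+0-2=0; pred: 27+1-10=18
First extinction: prey at step 2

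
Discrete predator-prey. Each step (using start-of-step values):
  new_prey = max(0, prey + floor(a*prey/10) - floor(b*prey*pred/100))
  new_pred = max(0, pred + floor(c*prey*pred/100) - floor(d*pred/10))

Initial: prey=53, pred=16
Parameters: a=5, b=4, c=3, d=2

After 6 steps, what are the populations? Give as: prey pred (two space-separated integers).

Step 1: prey: 53+26-33=46; pred: 16+25-3=38
Step 2: prey: 46+23-69=0; pred: 38+52-7=83
Step 3: prey: 0+0-0=0; pred: 83+0-16=67
Step 4: prey: 0+0-0=0; pred: 67+0-13=54
Step 5: prey: 0+0-0=0; pred: 54+0-10=44
Step 6: prey: 0+0-0=0; pred: 44+0-8=36

Answer: 0 36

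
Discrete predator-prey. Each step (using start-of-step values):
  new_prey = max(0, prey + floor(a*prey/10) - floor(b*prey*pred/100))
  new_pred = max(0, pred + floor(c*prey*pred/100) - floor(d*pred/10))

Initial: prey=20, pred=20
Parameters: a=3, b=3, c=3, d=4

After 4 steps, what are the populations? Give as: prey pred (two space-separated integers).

Step 1: prey: 20+6-12=14; pred: 20+12-8=24
Step 2: prey: 14+4-10=8; pred: 24+10-9=25
Step 3: prey: 8+2-6=4; pred: 25+6-10=21
Step 4: prey: 4+1-2=3; pred: 21+2-8=15

Answer: 3 15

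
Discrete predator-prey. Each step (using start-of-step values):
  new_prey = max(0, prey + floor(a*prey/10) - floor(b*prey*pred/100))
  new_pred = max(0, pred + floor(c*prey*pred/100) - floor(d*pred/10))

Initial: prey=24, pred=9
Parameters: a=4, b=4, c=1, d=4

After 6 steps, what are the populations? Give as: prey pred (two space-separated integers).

Step 1: prey: 24+9-8=25; pred: 9+2-3=8
Step 2: prey: 25+10-8=27; pred: 8+2-3=7
Step 3: prey: 27+10-7=30; pred: 7+1-2=6
Step 4: prey: 30+12-7=35; pred: 6+1-2=5
Step 5: prey: 35+14-7=42; pred: 5+1-2=4
Step 6: prey: 42+16-6=52; pred: 4+1-1=4

Answer: 52 4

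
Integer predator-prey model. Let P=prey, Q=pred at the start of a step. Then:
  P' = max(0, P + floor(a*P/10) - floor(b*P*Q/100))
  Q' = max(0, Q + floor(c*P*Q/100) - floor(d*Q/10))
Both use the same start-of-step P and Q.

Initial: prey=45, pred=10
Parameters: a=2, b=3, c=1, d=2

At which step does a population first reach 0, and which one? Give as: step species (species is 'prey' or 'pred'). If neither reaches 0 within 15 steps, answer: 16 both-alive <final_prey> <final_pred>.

Step 1: prey: 45+9-13=41; pred: 10+4-2=12
Step 2: prey: 41+8-14=35; pred: 12+4-2=14
Step 3: prey: 35+7-14=28; pred: 14+4-2=16
Step 4: prey: 28+5-13=20; pred: 16+4-3=17
Step 5: prey: 20+4-10=14; pred: 17+3-3=17
Step 6: prey: 14+2-7=9; pred: 17+2-3=16
Step 7: prey: 9+1-4=6; pred: 16+1-3=14
Step 8: prey: 6+1-2=5; pred: 14+0-2=12
Step 9: prey: 5+1-1=5; pred: 12+0-2=10
Step 10: prey: 5+1-1=5; pred: 10+0-2=8
Step 11: prey: 5+1-1=5; pred: 8+0-1=7
Step 12: prey: 5+1-1=5; pred: 7+0-1=6
Step 13: prey: 5+1-0=6; pred: 6+0-1=5
Step 14: prey: 6+1-0=7; pred: 5+0-1=4
Step 15: prey: 7+1-0=8; pred: 4+0-0=4
No extinction within 15 steps

Answer: 16 both-alive 8 4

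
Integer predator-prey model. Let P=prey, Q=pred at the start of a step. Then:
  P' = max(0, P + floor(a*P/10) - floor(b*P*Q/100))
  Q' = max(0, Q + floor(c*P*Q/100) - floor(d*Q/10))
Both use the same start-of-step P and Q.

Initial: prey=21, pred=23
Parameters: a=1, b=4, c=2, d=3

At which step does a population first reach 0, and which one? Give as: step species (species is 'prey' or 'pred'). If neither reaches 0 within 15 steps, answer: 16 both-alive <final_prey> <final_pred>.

Answer: 2 prey

Derivation:
Step 1: prey: 21+2-19=4; pred: 23+9-6=26
Step 2: prey: 4+0-4=0; pred: 26+2-7=21
First extinction: prey at step 2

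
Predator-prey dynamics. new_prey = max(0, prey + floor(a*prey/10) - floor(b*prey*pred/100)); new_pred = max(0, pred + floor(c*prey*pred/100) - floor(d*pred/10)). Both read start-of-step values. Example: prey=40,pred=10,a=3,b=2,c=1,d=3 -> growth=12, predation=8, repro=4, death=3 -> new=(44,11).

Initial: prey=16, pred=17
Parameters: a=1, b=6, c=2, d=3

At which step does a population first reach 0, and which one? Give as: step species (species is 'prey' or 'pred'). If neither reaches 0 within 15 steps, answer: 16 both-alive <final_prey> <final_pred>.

Answer: 2 prey

Derivation:
Step 1: prey: 16+1-16=1; pred: 17+5-5=17
Step 2: prey: 1+0-1=0; pred: 17+0-5=12
First extinction: prey at step 2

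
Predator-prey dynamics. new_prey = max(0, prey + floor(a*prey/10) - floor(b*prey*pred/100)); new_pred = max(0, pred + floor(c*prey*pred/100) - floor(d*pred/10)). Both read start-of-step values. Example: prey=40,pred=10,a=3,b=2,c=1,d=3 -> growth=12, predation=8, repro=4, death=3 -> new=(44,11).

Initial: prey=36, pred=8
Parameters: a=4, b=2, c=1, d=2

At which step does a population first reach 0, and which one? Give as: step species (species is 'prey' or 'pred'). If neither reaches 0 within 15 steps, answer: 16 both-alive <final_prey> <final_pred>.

Answer: 10 prey

Derivation:
Step 1: prey: 36+14-5=45; pred: 8+2-1=9
Step 2: prey: 45+18-8=55; pred: 9+4-1=12
Step 3: prey: 55+22-13=64; pred: 12+6-2=16
Step 4: prey: 64+25-20=69; pred: 16+10-3=23
Step 5: prey: 69+27-31=65; pred: 23+15-4=34
Step 6: prey: 65+26-44=47; pred: 34+22-6=50
Step 7: prey: 47+18-47=18; pred: 50+23-10=63
Step 8: prey: 18+7-22=3; pred: 63+11-12=62
Step 9: prey: 3+1-3=1; pred: 62+1-12=51
Step 10: prey: 1+0-1=0; pred: 51+0-10=41
First extinction: prey at step 10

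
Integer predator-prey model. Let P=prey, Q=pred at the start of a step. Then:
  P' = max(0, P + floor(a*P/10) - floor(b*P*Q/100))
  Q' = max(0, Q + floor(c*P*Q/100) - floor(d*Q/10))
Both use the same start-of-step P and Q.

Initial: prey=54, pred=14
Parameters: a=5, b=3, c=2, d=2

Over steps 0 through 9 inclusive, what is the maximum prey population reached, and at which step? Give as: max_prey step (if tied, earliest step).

Answer: 59 1

Derivation:
Step 1: prey: 54+27-22=59; pred: 14+15-2=27
Step 2: prey: 59+29-47=41; pred: 27+31-5=53
Step 3: prey: 41+20-65=0; pred: 53+43-10=86
Step 4: prey: 0+0-0=0; pred: 86+0-17=69
Step 5: prey: 0+0-0=0; pred: 69+0-13=56
Step 6: prey: 0+0-0=0; pred: 56+0-11=45
Step 7: prey: 0+0-0=0; pred: 45+0-9=36
Step 8: prey: 0+0-0=0; pred: 36+0-7=29
Step 9: prey: 0+0-0=0; pred: 29+0-5=24
Max prey = 59 at step 1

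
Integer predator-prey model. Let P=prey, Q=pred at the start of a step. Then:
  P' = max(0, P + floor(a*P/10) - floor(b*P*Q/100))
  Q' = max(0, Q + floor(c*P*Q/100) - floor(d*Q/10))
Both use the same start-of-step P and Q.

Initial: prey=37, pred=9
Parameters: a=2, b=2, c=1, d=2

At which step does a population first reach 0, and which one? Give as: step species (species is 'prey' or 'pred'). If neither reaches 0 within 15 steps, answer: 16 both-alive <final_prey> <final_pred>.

Step 1: prey: 37+7-6=38; pred: 9+3-1=11
Step 2: prey: 38+7-8=37; pred: 11+4-2=13
Step 3: prey: 37+7-9=35; pred: 13+4-2=15
Step 4: prey: 35+7-10=32; pred: 15+5-3=17
Step 5: prey: 32+6-10=28; pred: 17+5-3=19
Step 6: prey: 28+5-10=23; pred: 19+5-3=21
Step 7: prey: 23+4-9=18; pred: 21+4-4=21
Step 8: prey: 18+3-7=14; pred: 21+3-4=20
Step 9: prey: 14+2-5=11; pred: 20+2-4=18
Step 10: prey: 11+2-3=10; pred: 18+1-3=16
Step 11: prey: 10+2-3=9; pred: 16+1-3=14
Step 12: prey: 9+1-2=8; pred: 14+1-2=13
Step 13: prey: 8+1-2=7; pred: 13+1-2=12
Step 14: prey: 7+1-1=7; pred: 12+0-2=10
Step 15: prey: 7+1-1=7; pred: 10+0-2=8
No extinction within 15 steps

Answer: 16 both-alive 7 8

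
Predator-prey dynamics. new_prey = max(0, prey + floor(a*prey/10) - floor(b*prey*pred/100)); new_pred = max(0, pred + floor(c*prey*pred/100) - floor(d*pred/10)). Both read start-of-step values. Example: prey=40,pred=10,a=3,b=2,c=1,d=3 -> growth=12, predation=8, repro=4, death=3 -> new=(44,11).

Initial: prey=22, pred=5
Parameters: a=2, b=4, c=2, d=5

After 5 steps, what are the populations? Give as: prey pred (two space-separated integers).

Step 1: prey: 22+4-4=22; pred: 5+2-2=5
Step 2: prey: 22+4-4=22; pred: 5+2-2=5
Step 3: prey: 22+4-4=22; pred: 5+2-2=5
Step 4: prey: 22+4-4=22; pred: 5+2-2=5
Step 5: prey: 22+4-4=22; pred: 5+2-2=5

Answer: 22 5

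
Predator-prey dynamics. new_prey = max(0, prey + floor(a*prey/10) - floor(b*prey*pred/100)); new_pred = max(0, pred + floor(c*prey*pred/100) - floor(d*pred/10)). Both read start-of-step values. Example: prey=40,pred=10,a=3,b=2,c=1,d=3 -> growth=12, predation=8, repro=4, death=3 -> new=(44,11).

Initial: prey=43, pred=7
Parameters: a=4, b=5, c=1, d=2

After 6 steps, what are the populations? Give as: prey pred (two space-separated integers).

Answer: 7 16

Derivation:
Step 1: prey: 43+17-15=45; pred: 7+3-1=9
Step 2: prey: 45+18-20=43; pred: 9+4-1=12
Step 3: prey: 43+17-25=35; pred: 12+5-2=15
Step 4: prey: 35+14-26=23; pred: 15+5-3=17
Step 5: prey: 23+9-19=13; pred: 17+3-3=17
Step 6: prey: 13+5-11=7; pred: 17+2-3=16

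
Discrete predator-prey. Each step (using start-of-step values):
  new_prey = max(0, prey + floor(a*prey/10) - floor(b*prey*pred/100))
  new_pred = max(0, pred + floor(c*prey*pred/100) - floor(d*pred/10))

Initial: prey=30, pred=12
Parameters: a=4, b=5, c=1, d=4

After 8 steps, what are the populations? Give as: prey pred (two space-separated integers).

Answer: 36 4

Derivation:
Step 1: prey: 30+12-18=24; pred: 12+3-4=11
Step 2: prey: 24+9-13=20; pred: 11+2-4=9
Step 3: prey: 20+8-9=19; pred: 9+1-3=7
Step 4: prey: 19+7-6=20; pred: 7+1-2=6
Step 5: prey: 20+8-6=22; pred: 6+1-2=5
Step 6: prey: 22+8-5=25; pred: 5+1-2=4
Step 7: prey: 25+10-5=30; pred: 4+1-1=4
Step 8: prey: 30+12-6=36; pred: 4+1-1=4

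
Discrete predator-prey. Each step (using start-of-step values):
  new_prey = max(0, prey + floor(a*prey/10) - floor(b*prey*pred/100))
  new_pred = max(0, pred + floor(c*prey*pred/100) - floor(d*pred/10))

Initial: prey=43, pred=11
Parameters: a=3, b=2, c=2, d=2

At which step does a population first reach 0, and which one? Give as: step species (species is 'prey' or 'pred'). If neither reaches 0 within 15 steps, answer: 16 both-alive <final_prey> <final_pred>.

Answer: 5 prey

Derivation:
Step 1: prey: 43+12-9=46; pred: 11+9-2=18
Step 2: prey: 46+13-16=43; pred: 18+16-3=31
Step 3: prey: 43+12-26=29; pred: 31+26-6=51
Step 4: prey: 29+8-29=8; pred: 51+29-10=70
Step 5: prey: 8+2-11=0; pred: 70+11-14=67
First extinction: prey at step 5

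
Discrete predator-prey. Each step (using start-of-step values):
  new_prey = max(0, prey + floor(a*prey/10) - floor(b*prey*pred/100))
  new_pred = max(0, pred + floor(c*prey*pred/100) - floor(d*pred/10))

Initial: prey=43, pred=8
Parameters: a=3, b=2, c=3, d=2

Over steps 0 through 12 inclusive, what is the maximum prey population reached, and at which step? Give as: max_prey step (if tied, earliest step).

Step 1: prey: 43+12-6=49; pred: 8+10-1=17
Step 2: prey: 49+14-16=47; pred: 17+24-3=38
Step 3: prey: 47+14-35=26; pred: 38+53-7=84
Step 4: prey: 26+7-43=0; pred: 84+65-16=133
Step 5: prey: 0+0-0=0; pred: 133+0-26=107
Step 6: prey: 0+0-0=0; pred: 107+0-21=86
Step 7: prey: 0+0-0=0; pred: 86+0-17=69
Step 8: prey: 0+0-0=0; pred: 69+0-13=56
Step 9: prey: 0+0-0=0; pred: 56+0-11=45
Step 10: prey: 0+0-0=0; pred: 45+0-9=36
Step 11: prey: 0+0-0=0; pred: 36+0-7=29
Step 12: prey: 0+0-0=0; pred: 29+0-5=24
Max prey = 49 at step 1

Answer: 49 1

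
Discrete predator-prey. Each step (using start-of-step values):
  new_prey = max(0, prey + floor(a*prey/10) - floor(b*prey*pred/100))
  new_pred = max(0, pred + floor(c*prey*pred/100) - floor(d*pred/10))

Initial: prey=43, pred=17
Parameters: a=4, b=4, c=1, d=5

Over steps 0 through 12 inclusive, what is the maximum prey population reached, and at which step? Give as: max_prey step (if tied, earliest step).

Answer: 143 12

Derivation:
Step 1: prey: 43+17-29=31; pred: 17+7-8=16
Step 2: prey: 31+12-19=24; pred: 16+4-8=12
Step 3: prey: 24+9-11=22; pred: 12+2-6=8
Step 4: prey: 22+8-7=23; pred: 8+1-4=5
Step 5: prey: 23+9-4=28; pred: 5+1-2=4
Step 6: prey: 28+11-4=35; pred: 4+1-2=3
Step 7: prey: 35+14-4=45; pred: 3+1-1=3
Step 8: prey: 45+18-5=58; pred: 3+1-1=3
Step 9: prey: 58+23-6=75; pred: 3+1-1=3
Step 10: prey: 75+30-9=96; pred: 3+2-1=4
Step 11: prey: 96+38-15=119; pred: 4+3-2=5
Step 12: prey: 119+47-23=143; pred: 5+5-2=8
Max prey = 143 at step 12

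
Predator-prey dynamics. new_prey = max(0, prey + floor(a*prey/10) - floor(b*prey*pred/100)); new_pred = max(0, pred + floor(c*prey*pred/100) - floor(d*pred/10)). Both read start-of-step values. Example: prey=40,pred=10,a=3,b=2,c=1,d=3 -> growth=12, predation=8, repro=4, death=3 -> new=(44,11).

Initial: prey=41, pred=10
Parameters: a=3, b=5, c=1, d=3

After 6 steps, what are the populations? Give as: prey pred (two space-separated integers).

Answer: 12 5

Derivation:
Step 1: prey: 41+12-20=33; pred: 10+4-3=11
Step 2: prey: 33+9-18=24; pred: 11+3-3=11
Step 3: prey: 24+7-13=18; pred: 11+2-3=10
Step 4: prey: 18+5-9=14; pred: 10+1-3=8
Step 5: prey: 14+4-5=13; pred: 8+1-2=7
Step 6: prey: 13+3-4=12; pred: 7+0-2=5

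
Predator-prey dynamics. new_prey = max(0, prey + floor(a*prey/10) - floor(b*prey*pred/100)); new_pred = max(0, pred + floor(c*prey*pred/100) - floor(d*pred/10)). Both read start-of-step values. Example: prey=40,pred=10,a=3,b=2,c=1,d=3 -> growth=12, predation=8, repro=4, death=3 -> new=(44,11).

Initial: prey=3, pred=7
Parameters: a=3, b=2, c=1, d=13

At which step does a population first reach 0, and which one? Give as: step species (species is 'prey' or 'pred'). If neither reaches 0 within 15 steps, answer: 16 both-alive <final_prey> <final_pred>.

Answer: 1 pred

Derivation:
Step 1: prey: 3+0-0=3; pred: 7+0-9=0
First extinction: pred at step 1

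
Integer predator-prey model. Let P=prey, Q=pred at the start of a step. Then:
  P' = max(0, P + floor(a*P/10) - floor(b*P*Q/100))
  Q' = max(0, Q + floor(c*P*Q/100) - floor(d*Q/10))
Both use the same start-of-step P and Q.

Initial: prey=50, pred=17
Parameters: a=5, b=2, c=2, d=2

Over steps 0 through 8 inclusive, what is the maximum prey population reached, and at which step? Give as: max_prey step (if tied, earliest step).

Answer: 58 1

Derivation:
Step 1: prey: 50+25-17=58; pred: 17+17-3=31
Step 2: prey: 58+29-35=52; pred: 31+35-6=60
Step 3: prey: 52+26-62=16; pred: 60+62-12=110
Step 4: prey: 16+8-35=0; pred: 110+35-22=123
Step 5: prey: 0+0-0=0; pred: 123+0-24=99
Step 6: prey: 0+0-0=0; pred: 99+0-19=80
Step 7: prey: 0+0-0=0; pred: 80+0-16=64
Step 8: prey: 0+0-0=0; pred: 64+0-12=52
Max prey = 58 at step 1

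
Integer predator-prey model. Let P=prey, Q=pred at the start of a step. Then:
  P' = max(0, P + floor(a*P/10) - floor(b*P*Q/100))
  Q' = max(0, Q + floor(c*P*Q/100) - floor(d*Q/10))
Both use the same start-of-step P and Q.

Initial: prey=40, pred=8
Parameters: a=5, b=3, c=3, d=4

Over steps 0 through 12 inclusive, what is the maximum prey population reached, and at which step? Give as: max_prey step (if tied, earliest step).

Step 1: prey: 40+20-9=51; pred: 8+9-3=14
Step 2: prey: 51+25-21=55; pred: 14+21-5=30
Step 3: prey: 55+27-49=33; pred: 30+49-12=67
Step 4: prey: 33+16-66=0; pred: 67+66-26=107
Step 5: prey: 0+0-0=0; pred: 107+0-42=65
Step 6: prey: 0+0-0=0; pred: 65+0-26=39
Step 7: prey: 0+0-0=0; pred: 39+0-15=24
Step 8: prey: 0+0-0=0; pred: 24+0-9=15
Step 9: prey: 0+0-0=0; pred: 15+0-6=9
Step 10: prey: 0+0-0=0; pred: 9+0-3=6
Step 11: prey: 0+0-0=0; pred: 6+0-2=4
Step 12: prey: 0+0-0=0; pred: 4+0-1=3
Max prey = 55 at step 2

Answer: 55 2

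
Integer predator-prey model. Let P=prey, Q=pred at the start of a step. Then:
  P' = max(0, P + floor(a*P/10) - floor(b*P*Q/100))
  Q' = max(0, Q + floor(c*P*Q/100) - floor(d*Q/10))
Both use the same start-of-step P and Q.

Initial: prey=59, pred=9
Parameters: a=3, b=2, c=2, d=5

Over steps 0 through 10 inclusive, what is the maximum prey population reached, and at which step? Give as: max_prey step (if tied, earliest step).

Step 1: prey: 59+17-10=66; pred: 9+10-4=15
Step 2: prey: 66+19-19=66; pred: 15+19-7=27
Step 3: prey: 66+19-35=50; pred: 27+35-13=49
Step 4: prey: 50+15-49=16; pred: 49+49-24=74
Step 5: prey: 16+4-23=0; pred: 74+23-37=60
Step 6: prey: 0+0-0=0; pred: 60+0-30=30
Step 7: prey: 0+0-0=0; pred: 30+0-15=15
Step 8: prey: 0+0-0=0; pred: 15+0-7=8
Step 9: prey: 0+0-0=0; pred: 8+0-4=4
Step 10: prey: 0+0-0=0; pred: 4+0-2=2
Max prey = 66 at step 1

Answer: 66 1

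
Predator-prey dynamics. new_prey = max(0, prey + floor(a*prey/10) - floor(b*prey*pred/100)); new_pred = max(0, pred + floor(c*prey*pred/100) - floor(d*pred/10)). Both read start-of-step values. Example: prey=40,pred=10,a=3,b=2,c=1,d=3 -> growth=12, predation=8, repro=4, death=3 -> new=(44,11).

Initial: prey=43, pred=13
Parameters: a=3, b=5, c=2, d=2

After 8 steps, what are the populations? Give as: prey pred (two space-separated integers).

Step 1: prey: 43+12-27=28; pred: 13+11-2=22
Step 2: prey: 28+8-30=6; pred: 22+12-4=30
Step 3: prey: 6+1-9=0; pred: 30+3-6=27
Step 4: prey: 0+0-0=0; pred: 27+0-5=22
Step 5: prey: 0+0-0=0; pred: 22+0-4=18
Step 6: prey: 0+0-0=0; pred: 18+0-3=15
Step 7: prey: 0+0-0=0; pred: 15+0-3=12
Step 8: prey: 0+0-0=0; pred: 12+0-2=10

Answer: 0 10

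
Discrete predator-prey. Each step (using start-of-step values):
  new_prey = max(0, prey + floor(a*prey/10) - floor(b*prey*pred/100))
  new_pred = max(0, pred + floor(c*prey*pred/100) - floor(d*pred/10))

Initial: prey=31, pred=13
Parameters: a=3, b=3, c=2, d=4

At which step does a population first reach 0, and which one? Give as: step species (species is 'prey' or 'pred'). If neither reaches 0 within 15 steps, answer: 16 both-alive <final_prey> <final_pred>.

Step 1: prey: 31+9-12=28; pred: 13+8-5=16
Step 2: prey: 28+8-13=23; pred: 16+8-6=18
Step 3: prey: 23+6-12=17; pred: 18+8-7=19
Step 4: prey: 17+5-9=13; pred: 19+6-7=18
Step 5: prey: 13+3-7=9; pred: 18+4-7=15
Step 6: prey: 9+2-4=7; pred: 15+2-6=11
Step 7: prey: 7+2-2=7; pred: 11+1-4=8
Step 8: prey: 7+2-1=8; pred: 8+1-3=6
Step 9: prey: 8+2-1=9; pred: 6+0-2=4
Step 10: prey: 9+2-1=10; pred: 4+0-1=3
Step 11: prey: 10+3-0=13; pred: 3+0-1=2
Step 12: prey: 13+3-0=16; pred: 2+0-0=2
Step 13: prey: 16+4-0=20; pred: 2+0-0=2
Step 14: prey: 20+6-1=25; pred: 2+0-0=2
Step 15: prey: 25+7-1=31; pred: 2+1-0=3
No extinction within 15 steps

Answer: 16 both-alive 31 3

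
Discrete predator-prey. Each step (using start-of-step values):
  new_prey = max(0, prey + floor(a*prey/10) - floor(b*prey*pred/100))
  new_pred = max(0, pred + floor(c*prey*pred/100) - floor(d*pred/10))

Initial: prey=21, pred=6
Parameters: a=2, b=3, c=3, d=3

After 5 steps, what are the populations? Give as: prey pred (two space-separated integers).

Step 1: prey: 21+4-3=22; pred: 6+3-1=8
Step 2: prey: 22+4-5=21; pred: 8+5-2=11
Step 3: prey: 21+4-6=19; pred: 11+6-3=14
Step 4: prey: 19+3-7=15; pred: 14+7-4=17
Step 5: prey: 15+3-7=11; pred: 17+7-5=19

Answer: 11 19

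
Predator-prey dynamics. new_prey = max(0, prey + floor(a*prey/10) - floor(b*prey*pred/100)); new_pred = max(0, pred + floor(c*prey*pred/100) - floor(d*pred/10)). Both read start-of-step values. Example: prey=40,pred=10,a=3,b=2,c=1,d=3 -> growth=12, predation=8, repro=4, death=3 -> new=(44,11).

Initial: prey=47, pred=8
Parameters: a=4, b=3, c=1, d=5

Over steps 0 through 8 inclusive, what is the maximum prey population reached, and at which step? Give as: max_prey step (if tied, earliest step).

Step 1: prey: 47+18-11=54; pred: 8+3-4=7
Step 2: prey: 54+21-11=64; pred: 7+3-3=7
Step 3: prey: 64+25-13=76; pred: 7+4-3=8
Step 4: prey: 76+30-18=88; pred: 8+6-4=10
Step 5: prey: 88+35-26=97; pred: 10+8-5=13
Step 6: prey: 97+38-37=98; pred: 13+12-6=19
Step 7: prey: 98+39-55=82; pred: 19+18-9=28
Step 8: prey: 82+32-68=46; pred: 28+22-14=36
Max prey = 98 at step 6

Answer: 98 6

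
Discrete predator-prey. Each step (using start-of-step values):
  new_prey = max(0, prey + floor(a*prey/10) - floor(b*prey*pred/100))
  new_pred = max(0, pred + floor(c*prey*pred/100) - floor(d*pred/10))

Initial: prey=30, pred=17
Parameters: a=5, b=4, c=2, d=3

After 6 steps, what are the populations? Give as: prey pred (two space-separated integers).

Answer: 2 12

Derivation:
Step 1: prey: 30+15-20=25; pred: 17+10-5=22
Step 2: prey: 25+12-22=15; pred: 22+11-6=27
Step 3: prey: 15+7-16=6; pred: 27+8-8=27
Step 4: prey: 6+3-6=3; pred: 27+3-8=22
Step 5: prey: 3+1-2=2; pred: 22+1-6=17
Step 6: prey: 2+1-1=2; pred: 17+0-5=12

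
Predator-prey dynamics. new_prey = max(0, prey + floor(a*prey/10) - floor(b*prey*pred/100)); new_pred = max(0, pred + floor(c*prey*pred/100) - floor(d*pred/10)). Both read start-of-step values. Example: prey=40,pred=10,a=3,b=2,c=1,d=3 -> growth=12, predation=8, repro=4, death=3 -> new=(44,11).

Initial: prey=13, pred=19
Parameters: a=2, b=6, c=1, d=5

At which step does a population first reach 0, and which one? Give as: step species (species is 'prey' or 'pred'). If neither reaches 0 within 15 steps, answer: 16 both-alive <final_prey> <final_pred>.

Step 1: prey: 13+2-14=1; pred: 19+2-9=12
Step 2: prey: 1+0-0=1; pred: 12+0-6=6
Step 3: prey: 1+0-0=1; pred: 6+0-3=3
Step 4: prey: 1+0-0=1; pred: 3+0-1=2
Step 5: prey: 1+0-0=1; pred: 2+0-1=1
Step 6: prey: 1+0-0=1; pred: 1+0-0=1
Steps 7-15: state stable at prey=1, pred=1 (no change)
No extinction within 15 steps

Answer: 16 both-alive 1 1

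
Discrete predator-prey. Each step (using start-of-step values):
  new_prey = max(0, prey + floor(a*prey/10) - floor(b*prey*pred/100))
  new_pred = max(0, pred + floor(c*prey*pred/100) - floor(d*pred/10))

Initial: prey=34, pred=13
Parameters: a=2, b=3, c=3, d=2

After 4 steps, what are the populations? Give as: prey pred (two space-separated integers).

Answer: 0 38

Derivation:
Step 1: prey: 34+6-13=27; pred: 13+13-2=24
Step 2: prey: 27+5-19=13; pred: 24+19-4=39
Step 3: prey: 13+2-15=0; pred: 39+15-7=47
Step 4: prey: 0+0-0=0; pred: 47+0-9=38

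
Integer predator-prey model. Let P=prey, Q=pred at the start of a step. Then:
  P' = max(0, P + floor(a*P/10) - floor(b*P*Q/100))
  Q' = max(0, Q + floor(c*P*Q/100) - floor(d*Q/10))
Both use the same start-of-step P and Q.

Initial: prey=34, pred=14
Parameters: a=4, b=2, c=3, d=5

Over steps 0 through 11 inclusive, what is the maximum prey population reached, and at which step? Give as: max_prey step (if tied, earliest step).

Answer: 38 1

Derivation:
Step 1: prey: 34+13-9=38; pred: 14+14-7=21
Step 2: prey: 38+15-15=38; pred: 21+23-10=34
Step 3: prey: 38+15-25=28; pred: 34+38-17=55
Step 4: prey: 28+11-30=9; pred: 55+46-27=74
Step 5: prey: 9+3-13=0; pred: 74+19-37=56
Step 6: prey: 0+0-0=0; pred: 56+0-28=28
Step 7: prey: 0+0-0=0; pred: 28+0-14=14
Step 8: prey: 0+0-0=0; pred: 14+0-7=7
Step 9: prey: 0+0-0=0; pred: 7+0-3=4
Step 10: prey: 0+0-0=0; pred: 4+0-2=2
Step 11: prey: 0+0-0=0; pred: 2+0-1=1
Max prey = 38 at step 1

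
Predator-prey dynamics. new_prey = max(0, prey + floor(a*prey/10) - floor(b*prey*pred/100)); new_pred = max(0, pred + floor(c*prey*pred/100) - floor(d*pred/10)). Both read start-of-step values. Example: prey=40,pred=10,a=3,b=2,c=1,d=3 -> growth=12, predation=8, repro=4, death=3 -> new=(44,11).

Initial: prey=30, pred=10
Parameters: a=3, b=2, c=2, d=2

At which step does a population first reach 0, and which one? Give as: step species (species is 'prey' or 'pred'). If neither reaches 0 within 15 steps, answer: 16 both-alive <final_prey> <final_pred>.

Answer: 16 both-alive 1 9

Derivation:
Step 1: prey: 30+9-6=33; pred: 10+6-2=14
Step 2: prey: 33+9-9=33; pred: 14+9-2=21
Step 3: prey: 33+9-13=29; pred: 21+13-4=30
Step 4: prey: 29+8-17=20; pred: 30+17-6=41
Step 5: prey: 20+6-16=10; pred: 41+16-8=49
Step 6: prey: 10+3-9=4; pred: 49+9-9=49
Step 7: prey: 4+1-3=2; pred: 49+3-9=43
Step 8: prey: 2+0-1=1; pred: 43+1-8=36
Step 9: prey: 1+0-0=1; pred: 36+0-7=29
Step 10: prey: 1+0-0=1; pred: 29+0-5=24
Step 11: prey: 1+0-0=1; pred: 24+0-4=20
Step 12: prey: 1+0-0=1; pred: 20+0-4=16
Step 13: prey: 1+0-0=1; pred: 16+0-3=13
Step 14: prey: 1+0-0=1; pred: 13+0-2=11
Step 15: prey: 1+0-0=1; pred: 11+0-2=9
No extinction within 15 steps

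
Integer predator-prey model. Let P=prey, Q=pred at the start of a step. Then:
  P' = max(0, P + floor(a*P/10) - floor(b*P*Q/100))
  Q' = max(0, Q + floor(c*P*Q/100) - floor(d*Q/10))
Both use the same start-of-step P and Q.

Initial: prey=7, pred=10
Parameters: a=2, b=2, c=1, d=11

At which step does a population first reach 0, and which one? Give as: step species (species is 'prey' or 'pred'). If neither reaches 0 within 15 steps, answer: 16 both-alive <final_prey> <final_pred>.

Answer: 1 pred

Derivation:
Step 1: prey: 7+1-1=7; pred: 10+0-11=0
First extinction: pred at step 1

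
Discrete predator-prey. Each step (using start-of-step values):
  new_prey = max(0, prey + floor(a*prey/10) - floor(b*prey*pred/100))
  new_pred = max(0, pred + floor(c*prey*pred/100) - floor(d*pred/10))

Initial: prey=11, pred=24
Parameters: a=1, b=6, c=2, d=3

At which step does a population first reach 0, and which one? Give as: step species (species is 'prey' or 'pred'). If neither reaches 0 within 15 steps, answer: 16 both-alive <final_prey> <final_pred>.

Step 1: prey: 11+1-15=0; pred: 24+5-7=22
First extinction: prey at step 1

Answer: 1 prey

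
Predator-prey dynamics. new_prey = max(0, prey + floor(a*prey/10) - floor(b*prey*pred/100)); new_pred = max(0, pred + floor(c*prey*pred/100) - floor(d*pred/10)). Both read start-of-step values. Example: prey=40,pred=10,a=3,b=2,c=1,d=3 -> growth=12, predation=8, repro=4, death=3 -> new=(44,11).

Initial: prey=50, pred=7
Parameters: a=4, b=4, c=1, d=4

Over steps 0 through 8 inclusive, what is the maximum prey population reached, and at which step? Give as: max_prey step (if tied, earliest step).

Answer: 64 3

Derivation:
Step 1: prey: 50+20-14=56; pred: 7+3-2=8
Step 2: prey: 56+22-17=61; pred: 8+4-3=9
Step 3: prey: 61+24-21=64; pred: 9+5-3=11
Step 4: prey: 64+25-28=61; pred: 11+7-4=14
Step 5: prey: 61+24-34=51; pred: 14+8-5=17
Step 6: prey: 51+20-34=37; pred: 17+8-6=19
Step 7: prey: 37+14-28=23; pred: 19+7-7=19
Step 8: prey: 23+9-17=15; pred: 19+4-7=16
Max prey = 64 at step 3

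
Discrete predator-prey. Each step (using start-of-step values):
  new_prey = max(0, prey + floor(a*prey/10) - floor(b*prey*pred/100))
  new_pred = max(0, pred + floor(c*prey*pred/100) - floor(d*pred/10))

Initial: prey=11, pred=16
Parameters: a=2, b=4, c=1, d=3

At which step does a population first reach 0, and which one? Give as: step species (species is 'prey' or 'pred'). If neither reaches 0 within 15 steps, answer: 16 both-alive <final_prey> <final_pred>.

Step 1: prey: 11+2-7=6; pred: 16+1-4=13
Step 2: prey: 6+1-3=4; pred: 13+0-3=10
Step 3: prey: 4+0-1=3; pred: 10+0-3=7
Step 4: prey: 3+0-0=3; pred: 7+0-2=5
Step 5: prey: 3+0-0=3; pred: 5+0-1=4
Step 6: prey: 3+0-0=3; pred: 4+0-1=3
Step 7: prey: 3+0-0=3; pred: 3+0-0=3
Steps 8-15: state stable at prey=3, pred=3 (no change)
No extinction within 15 steps

Answer: 16 both-alive 3 3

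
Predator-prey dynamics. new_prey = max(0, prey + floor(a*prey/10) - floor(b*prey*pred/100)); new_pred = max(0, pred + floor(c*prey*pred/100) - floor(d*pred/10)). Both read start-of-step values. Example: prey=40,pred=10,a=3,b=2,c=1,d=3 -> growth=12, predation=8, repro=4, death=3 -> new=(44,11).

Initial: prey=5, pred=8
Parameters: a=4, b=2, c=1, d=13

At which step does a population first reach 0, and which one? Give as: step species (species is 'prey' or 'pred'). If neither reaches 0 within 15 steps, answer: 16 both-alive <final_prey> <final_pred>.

Answer: 1 pred

Derivation:
Step 1: prey: 5+2-0=7; pred: 8+0-10=0
First extinction: pred at step 1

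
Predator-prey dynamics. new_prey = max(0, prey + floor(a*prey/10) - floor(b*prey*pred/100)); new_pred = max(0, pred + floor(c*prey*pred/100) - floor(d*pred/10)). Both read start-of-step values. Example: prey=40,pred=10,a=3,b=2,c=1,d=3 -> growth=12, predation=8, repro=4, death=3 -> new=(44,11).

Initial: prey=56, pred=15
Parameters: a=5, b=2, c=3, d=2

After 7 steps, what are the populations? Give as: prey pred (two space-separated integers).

Step 1: prey: 56+28-16=68; pred: 15+25-3=37
Step 2: prey: 68+34-50=52; pred: 37+75-7=105
Step 3: prey: 52+26-109=0; pred: 105+163-21=247
Step 4: prey: 0+0-0=0; pred: 247+0-49=198
Step 5: prey: 0+0-0=0; pred: 198+0-39=159
Step 6: prey: 0+0-0=0; pred: 159+0-31=128
Step 7: prey: 0+0-0=0; pred: 128+0-25=103

Answer: 0 103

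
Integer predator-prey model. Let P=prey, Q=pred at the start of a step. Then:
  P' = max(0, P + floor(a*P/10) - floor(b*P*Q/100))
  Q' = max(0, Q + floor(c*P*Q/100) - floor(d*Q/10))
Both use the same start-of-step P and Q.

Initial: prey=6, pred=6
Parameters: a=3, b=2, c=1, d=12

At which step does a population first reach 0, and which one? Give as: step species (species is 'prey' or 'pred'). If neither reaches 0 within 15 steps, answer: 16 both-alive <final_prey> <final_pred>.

Answer: 1 pred

Derivation:
Step 1: prey: 6+1-0=7; pred: 6+0-7=0
First extinction: pred at step 1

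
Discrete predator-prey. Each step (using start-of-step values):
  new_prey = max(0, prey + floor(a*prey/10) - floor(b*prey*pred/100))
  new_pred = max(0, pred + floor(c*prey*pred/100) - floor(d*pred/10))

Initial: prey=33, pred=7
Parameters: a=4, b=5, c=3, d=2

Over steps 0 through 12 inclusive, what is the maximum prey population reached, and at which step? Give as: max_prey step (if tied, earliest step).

Step 1: prey: 33+13-11=35; pred: 7+6-1=12
Step 2: prey: 35+14-21=28; pred: 12+12-2=22
Step 3: prey: 28+11-30=9; pred: 22+18-4=36
Step 4: prey: 9+3-16=0; pred: 36+9-7=38
Step 5: prey: 0+0-0=0; pred: 38+0-7=31
Step 6: prey: 0+0-0=0; pred: 31+0-6=25
Step 7: prey: 0+0-0=0; pred: 25+0-5=20
Step 8: prey: 0+0-0=0; pred: 20+0-4=16
Step 9: prey: 0+0-0=0; pred: 16+0-3=13
Step 10: prey: 0+0-0=0; pred: 13+0-2=11
Step 11: prey: 0+0-0=0; pred: 11+0-2=9
Step 12: prey: 0+0-0=0; pred: 9+0-1=8
Max prey = 35 at step 1

Answer: 35 1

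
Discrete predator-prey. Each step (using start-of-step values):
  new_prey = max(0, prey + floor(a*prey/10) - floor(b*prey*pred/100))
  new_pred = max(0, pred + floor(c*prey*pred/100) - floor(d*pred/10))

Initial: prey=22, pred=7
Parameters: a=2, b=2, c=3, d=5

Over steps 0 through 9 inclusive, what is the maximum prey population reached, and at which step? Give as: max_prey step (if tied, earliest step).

Answer: 24 2

Derivation:
Step 1: prey: 22+4-3=23; pred: 7+4-3=8
Step 2: prey: 23+4-3=24; pred: 8+5-4=9
Step 3: prey: 24+4-4=24; pred: 9+6-4=11
Step 4: prey: 24+4-5=23; pred: 11+7-5=13
Step 5: prey: 23+4-5=22; pred: 13+8-6=15
Step 6: prey: 22+4-6=20; pred: 15+9-7=17
Step 7: prey: 20+4-6=18; pred: 17+10-8=19
Step 8: prey: 18+3-6=15; pred: 19+10-9=20
Step 9: prey: 15+3-6=12; pred: 20+9-10=19
Max prey = 24 at step 2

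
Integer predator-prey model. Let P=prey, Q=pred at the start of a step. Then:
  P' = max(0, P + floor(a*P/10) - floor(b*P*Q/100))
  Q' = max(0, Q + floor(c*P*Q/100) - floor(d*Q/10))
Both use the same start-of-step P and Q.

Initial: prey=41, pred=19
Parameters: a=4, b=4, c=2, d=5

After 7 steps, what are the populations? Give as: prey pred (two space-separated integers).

Answer: 5 2

Derivation:
Step 1: prey: 41+16-31=26; pred: 19+15-9=25
Step 2: prey: 26+10-26=10; pred: 25+13-12=26
Step 3: prey: 10+4-10=4; pred: 26+5-13=18
Step 4: prey: 4+1-2=3; pred: 18+1-9=10
Step 5: prey: 3+1-1=3; pred: 10+0-5=5
Step 6: prey: 3+1-0=4; pred: 5+0-2=3
Step 7: prey: 4+1-0=5; pred: 3+0-1=2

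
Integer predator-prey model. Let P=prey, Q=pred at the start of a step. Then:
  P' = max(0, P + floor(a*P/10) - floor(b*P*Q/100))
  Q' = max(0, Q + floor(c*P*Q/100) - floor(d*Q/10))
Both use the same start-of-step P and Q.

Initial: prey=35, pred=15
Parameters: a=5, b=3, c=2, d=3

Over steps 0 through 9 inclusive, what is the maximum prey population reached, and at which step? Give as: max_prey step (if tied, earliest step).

Step 1: prey: 35+17-15=37; pred: 15+10-4=21
Step 2: prey: 37+18-23=32; pred: 21+15-6=30
Step 3: prey: 32+16-28=20; pred: 30+19-9=40
Step 4: prey: 20+10-24=6; pred: 40+16-12=44
Step 5: prey: 6+3-7=2; pred: 44+5-13=36
Step 6: prey: 2+1-2=1; pred: 36+1-10=27
Step 7: prey: 1+0-0=1; pred: 27+0-8=19
Step 8: prey: 1+0-0=1; pred: 19+0-5=14
Step 9: prey: 1+0-0=1; pred: 14+0-4=10
Max prey = 37 at step 1

Answer: 37 1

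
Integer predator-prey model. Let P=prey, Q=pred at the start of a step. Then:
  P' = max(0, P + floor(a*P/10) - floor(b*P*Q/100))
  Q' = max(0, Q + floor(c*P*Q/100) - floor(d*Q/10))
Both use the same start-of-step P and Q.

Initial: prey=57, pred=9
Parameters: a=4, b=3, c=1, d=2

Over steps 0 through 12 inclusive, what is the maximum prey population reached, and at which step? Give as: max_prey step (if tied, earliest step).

Step 1: prey: 57+22-15=64; pred: 9+5-1=13
Step 2: prey: 64+25-24=65; pred: 13+8-2=19
Step 3: prey: 65+26-37=54; pred: 19+12-3=28
Step 4: prey: 54+21-45=30; pred: 28+15-5=38
Step 5: prey: 30+12-34=8; pred: 38+11-7=42
Step 6: prey: 8+3-10=1; pred: 42+3-8=37
Step 7: prey: 1+0-1=0; pred: 37+0-7=30
Step 8: prey: 0+0-0=0; pred: 30+0-6=24
Step 9: prey: 0+0-0=0; pred: 24+0-4=20
Step 10: prey: 0+0-0=0; pred: 20+0-4=16
Step 11: prey: 0+0-0=0; pred: 16+0-3=13
Step 12: prey: 0+0-0=0; pred: 13+0-2=11
Max prey = 65 at step 2

Answer: 65 2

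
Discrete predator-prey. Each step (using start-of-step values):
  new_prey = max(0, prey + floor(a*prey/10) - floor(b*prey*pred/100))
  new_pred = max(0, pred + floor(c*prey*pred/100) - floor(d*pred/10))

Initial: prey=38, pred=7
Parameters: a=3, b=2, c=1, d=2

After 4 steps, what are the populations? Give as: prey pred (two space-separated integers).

Answer: 57 18

Derivation:
Step 1: prey: 38+11-5=44; pred: 7+2-1=8
Step 2: prey: 44+13-7=50; pred: 8+3-1=10
Step 3: prey: 50+15-10=55; pred: 10+5-2=13
Step 4: prey: 55+16-14=57; pred: 13+7-2=18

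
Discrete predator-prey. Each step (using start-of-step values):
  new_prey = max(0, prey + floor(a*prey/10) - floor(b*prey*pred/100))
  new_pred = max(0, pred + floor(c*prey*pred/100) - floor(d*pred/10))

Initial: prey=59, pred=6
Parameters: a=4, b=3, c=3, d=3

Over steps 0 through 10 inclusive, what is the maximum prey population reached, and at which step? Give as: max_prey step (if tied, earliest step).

Step 1: prey: 59+23-10=72; pred: 6+10-1=15
Step 2: prey: 72+28-32=68; pred: 15+32-4=43
Step 3: prey: 68+27-87=8; pred: 43+87-12=118
Step 4: prey: 8+3-28=0; pred: 118+28-35=111
Step 5: prey: 0+0-0=0; pred: 111+0-33=78
Step 6: prey: 0+0-0=0; pred: 78+0-23=55
Step 7: prey: 0+0-0=0; pred: 55+0-16=39
Step 8: prey: 0+0-0=0; pred: 39+0-11=28
Step 9: prey: 0+0-0=0; pred: 28+0-8=20
Step 10: prey: 0+0-0=0; pred: 20+0-6=14
Max prey = 72 at step 1

Answer: 72 1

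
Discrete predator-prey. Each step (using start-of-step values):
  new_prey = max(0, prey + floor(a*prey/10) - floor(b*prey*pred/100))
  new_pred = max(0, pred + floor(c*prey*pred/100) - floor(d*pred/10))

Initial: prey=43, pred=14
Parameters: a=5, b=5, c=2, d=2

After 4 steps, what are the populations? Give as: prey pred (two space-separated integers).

Answer: 0 29

Derivation:
Step 1: prey: 43+21-30=34; pred: 14+12-2=24
Step 2: prey: 34+17-40=11; pred: 24+16-4=36
Step 3: prey: 11+5-19=0; pred: 36+7-7=36
Step 4: prey: 0+0-0=0; pred: 36+0-7=29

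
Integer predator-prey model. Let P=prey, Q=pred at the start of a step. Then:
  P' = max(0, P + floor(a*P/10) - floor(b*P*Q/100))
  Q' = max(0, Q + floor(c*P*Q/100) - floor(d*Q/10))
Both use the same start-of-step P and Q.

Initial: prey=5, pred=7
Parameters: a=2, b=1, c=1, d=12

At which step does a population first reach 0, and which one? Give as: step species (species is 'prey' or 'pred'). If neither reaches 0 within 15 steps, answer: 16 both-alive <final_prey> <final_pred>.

Answer: 1 pred

Derivation:
Step 1: prey: 5+1-0=6; pred: 7+0-8=0
First extinction: pred at step 1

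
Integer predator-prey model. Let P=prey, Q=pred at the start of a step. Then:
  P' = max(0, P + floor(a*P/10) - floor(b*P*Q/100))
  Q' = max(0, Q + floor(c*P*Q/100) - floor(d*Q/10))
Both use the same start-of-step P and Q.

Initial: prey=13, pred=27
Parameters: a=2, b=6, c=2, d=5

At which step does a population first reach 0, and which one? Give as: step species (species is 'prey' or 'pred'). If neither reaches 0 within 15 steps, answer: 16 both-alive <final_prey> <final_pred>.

Answer: 1 prey

Derivation:
Step 1: prey: 13+2-21=0; pred: 27+7-13=21
First extinction: prey at step 1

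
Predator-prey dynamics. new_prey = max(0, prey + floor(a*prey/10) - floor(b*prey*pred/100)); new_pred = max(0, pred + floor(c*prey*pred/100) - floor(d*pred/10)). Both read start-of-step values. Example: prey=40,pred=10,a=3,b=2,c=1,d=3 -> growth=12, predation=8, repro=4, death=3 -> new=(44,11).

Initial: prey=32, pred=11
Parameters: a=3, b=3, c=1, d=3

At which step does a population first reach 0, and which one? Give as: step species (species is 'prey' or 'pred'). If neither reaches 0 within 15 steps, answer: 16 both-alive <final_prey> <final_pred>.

Step 1: prey: 32+9-10=31; pred: 11+3-3=11
Step 2: prey: 31+9-10=30; pred: 11+3-3=11
Step 3: prey: 30+9-9=30; pred: 11+3-3=11
Steps 4-15: state stable at prey=30, pred=11 (no change)
No extinction within 15 steps

Answer: 16 both-alive 30 11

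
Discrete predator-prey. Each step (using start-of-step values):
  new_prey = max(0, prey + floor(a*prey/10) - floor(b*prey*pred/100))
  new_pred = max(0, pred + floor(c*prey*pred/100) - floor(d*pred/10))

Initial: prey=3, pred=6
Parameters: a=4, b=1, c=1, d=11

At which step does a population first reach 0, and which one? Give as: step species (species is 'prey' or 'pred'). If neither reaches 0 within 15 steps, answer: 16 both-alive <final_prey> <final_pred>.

Answer: 1 pred

Derivation:
Step 1: prey: 3+1-0=4; pred: 6+0-6=0
First extinction: pred at step 1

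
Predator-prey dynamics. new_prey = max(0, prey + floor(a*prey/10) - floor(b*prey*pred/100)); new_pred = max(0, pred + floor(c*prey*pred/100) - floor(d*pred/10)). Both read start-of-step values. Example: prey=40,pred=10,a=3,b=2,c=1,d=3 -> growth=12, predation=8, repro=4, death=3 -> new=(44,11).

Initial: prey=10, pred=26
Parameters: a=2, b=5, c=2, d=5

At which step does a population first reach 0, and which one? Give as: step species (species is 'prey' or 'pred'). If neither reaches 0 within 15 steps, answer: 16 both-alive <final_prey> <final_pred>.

Step 1: prey: 10+2-13=0; pred: 26+5-13=18
First extinction: prey at step 1

Answer: 1 prey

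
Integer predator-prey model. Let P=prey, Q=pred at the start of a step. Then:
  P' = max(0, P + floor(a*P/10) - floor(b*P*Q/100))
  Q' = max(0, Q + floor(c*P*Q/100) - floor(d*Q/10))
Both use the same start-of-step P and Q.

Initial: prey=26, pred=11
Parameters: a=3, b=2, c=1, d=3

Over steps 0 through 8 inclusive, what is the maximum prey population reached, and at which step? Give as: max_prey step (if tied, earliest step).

Answer: 53 8

Derivation:
Step 1: prey: 26+7-5=28; pred: 11+2-3=10
Step 2: prey: 28+8-5=31; pred: 10+2-3=9
Step 3: prey: 31+9-5=35; pred: 9+2-2=9
Step 4: prey: 35+10-6=39; pred: 9+3-2=10
Step 5: prey: 39+11-7=43; pred: 10+3-3=10
Step 6: prey: 43+12-8=47; pred: 10+4-3=11
Step 7: prey: 47+14-10=51; pred: 11+5-3=13
Step 8: prey: 51+15-13=53; pred: 13+6-3=16
Max prey = 53 at step 8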